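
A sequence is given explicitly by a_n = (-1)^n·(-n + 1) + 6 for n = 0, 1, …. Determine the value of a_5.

(-1)^5 = -1; -n + 1 at n=5 is -4; so a_5 = 10.

10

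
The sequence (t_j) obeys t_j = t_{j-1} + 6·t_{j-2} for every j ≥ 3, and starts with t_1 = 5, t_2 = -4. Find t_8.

2138

Iterate the recurrence:
t_3 = 26, t_4 = 2, t_5 = 158, t_6 = 170, t_7 = 1118, t_8 = 2138.
(Characteristic roots are 3 and -2.)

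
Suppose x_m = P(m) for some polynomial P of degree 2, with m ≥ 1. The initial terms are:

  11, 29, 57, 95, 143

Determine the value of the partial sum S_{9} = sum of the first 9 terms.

1587

1st diffs: 18, 28, 38, 48.
2nd diffs: 10, 10, 10 (constant).
So x_m = 5m^2 + 3m + 3.
Continuing: 201, 269, 347, 435.
Summing m = 1..9 (9 terms) gives 1587.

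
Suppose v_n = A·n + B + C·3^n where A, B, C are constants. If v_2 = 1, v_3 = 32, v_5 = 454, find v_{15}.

Plug in n = 2, 3, 5: 2A + B + 9C = 1; 3A + B + 27C = 32; 5A + B + 243C = 454.
Subtracting the first from the second: A + 18C = 31.
Subtracting the second from the third: 2A + 216C = 422.
Solving: C = 2, A = -5, then B = -7.
Therefore v_{15} = -75 + (-7) + 2·14348907 = 28697732.

28697732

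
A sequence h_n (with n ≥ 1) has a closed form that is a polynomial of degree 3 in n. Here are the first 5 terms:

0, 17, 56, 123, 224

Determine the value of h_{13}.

2976

1st diffs: 17, 39, 67, 101.
2nd diffs: 22, 28, 34.
3rd diffs: 6, 6 (constant).
Newton forward-difference form: h_n = 17·C(n-1,1) + 22·C(n-1,2) + 6·C(n-1,3).
At n = 13: n-1 = 12, so h_{13} = 204 + 1452 + 1320 = 2976.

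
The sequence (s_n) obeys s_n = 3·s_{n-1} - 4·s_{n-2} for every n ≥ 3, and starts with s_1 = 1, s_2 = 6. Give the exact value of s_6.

-78

s_3 = 14; s_4 = 18; s_5 = -2; s_6 = -78.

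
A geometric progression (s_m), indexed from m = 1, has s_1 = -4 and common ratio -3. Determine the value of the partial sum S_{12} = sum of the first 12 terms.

s_m = (-4)·(-3)^(m-1).
S = (-4)·((-3)^12 - 1)/(-3 - 1) = (-4)·(531441 - 1)/(-4) = 531440.

531440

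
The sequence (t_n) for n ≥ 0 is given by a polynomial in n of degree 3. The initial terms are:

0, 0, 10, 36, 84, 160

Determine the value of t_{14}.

3094

1st diffs: 0, 10, 26, 48, 76.
2nd diffs: 10, 16, 22, 28.
3rd diffs: 6, 6, 6 (constant).
Newton forward-difference form: t_n = 10·C(n,2) + 6·C(n,3).
At n = 14: n = 14, so t_{14} = 910 + 2184 = 3094.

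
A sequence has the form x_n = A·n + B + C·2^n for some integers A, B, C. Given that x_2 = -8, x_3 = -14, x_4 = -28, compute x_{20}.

-2097116

Plug in n = 2, 3, 4: 2A + B + 4C = -8; 3A + B + 8C = -14; 4A + B + 16C = -28.
Subtracting the first from the second: A + 4C = -6.
Subtracting the second from the third: A + 8C = -14.
Solving: C = -2, A = 2, then B = -4.
So x_n = 2·n + (-4) + (-2)·2^n; at n=20 this is -2097116.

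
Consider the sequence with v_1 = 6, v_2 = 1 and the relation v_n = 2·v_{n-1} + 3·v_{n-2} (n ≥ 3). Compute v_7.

Compute successive terms:
v_3 = 20; v_4 = 43; v_5 = 146; v_6 = 421; v_7 = 1280.
(Characteristic roots are 3 and -1.)

1280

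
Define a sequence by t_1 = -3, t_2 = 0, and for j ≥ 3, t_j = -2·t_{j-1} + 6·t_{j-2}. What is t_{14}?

18754560

Iterate the recurrence:
t_3 = -18, t_4 = 36, t_5 = -180, …, t_{11} = -387360, t_{12} = 1410624, t_{13} = -5145408, t_{14} = 18754560.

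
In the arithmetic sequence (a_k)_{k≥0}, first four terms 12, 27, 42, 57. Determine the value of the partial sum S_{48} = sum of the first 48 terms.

17496

Common difference d = 15.
a_k = 12 + (k - 0)·15.
a_{47} = 717; S = 48·(12 + 717)/2 = 17496.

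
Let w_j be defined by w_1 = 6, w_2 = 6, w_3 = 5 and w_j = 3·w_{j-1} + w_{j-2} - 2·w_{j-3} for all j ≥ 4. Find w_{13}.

w_4 = 9;  w_5 = 20;  w_6 = 59;  w_7 = 179;  w_8 = 556;  w_9 = 1729;  w_{10} = 5385;  w_{11} = 16772;  w_{12} = 52243;  w_{13} = 162731.

162731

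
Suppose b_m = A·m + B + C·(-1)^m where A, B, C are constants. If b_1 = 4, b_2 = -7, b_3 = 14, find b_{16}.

63

Write the equations: A + B - C = 4; 2A + B + C = -7; 3A + B - C = 14.
Subtracting the first from the second: A + 2C = -11.
Subtracting the second from the third: A - 2C = 21.
Solving: C = -8, A = 5, then B = -9.
So b_m = 5·m + (-9) + (-8)·(-1)^m; at m=16 this is 63.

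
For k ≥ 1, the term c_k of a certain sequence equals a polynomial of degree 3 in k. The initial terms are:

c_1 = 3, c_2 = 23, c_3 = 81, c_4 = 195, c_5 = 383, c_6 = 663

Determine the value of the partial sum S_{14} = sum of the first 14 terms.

33712

1st diffs: 20, 58, 114, 188, 280.
2nd diffs: 38, 56, 74, 92.
3rd diffs: 18, 18, 18 (constant).
So c_k = 3k^3 + k^2 - 4k + 3.
Continuing: …, 1053, 1571, 2235, 3063, …, c_{14} = 8375.
Summing k = 1..14 (14 terms) gives 33712.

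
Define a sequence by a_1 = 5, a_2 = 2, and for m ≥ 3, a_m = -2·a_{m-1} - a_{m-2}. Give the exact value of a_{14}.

Compute successive terms:
a_3 = -9  a_4 = 16  a_5 = -23  …  a_{11} = -65  a_{12} = 72  a_{13} = -79  a_{14} = 86.
(Characteristic roots are -1 and -1.)

86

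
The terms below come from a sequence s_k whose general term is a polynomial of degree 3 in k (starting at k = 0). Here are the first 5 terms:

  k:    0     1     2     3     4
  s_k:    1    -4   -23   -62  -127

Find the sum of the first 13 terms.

1st diffs: -5, -19, -39, -65.
2nd diffs: -14, -20, -26.
3rd diffs: -6, -6 (constant).
So s_k = -k^3 - 4k^2 + 1.
Continuing: …, -224, -359, -538, -767, …, s_{12} = -2303.
Summing k = 0..12 (13 terms) gives -8671.

-8671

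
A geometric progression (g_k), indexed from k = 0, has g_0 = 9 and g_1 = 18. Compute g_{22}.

37748736

Common ratio r = 2.
g_k = 9·2^(k-0).
g_{22} = 9·2^22 = 37748736.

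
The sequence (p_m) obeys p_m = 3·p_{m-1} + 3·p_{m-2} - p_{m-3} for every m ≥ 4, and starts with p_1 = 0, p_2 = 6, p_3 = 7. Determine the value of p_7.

1875

Applying the relation repeatedly:
p_4 = 39, p_5 = 132, p_6 = 506, p_7 = 1875.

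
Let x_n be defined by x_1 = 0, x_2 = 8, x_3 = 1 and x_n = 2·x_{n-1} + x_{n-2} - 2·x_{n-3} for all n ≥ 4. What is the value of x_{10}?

178

Iterate the recurrence:
x_4 = 10;  x_5 = 5;  x_6 = 18;  x_7 = 21;  x_8 = 50;  x_9 = 85;  x_{10} = 178.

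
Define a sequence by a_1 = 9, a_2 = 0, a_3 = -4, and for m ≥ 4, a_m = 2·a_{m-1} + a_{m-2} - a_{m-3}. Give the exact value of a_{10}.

-2266

Applying the relation repeatedly:
a_4 = -17;  a_5 = -38;  a_6 = -89;  a_7 = -199;  a_8 = -449;  a_9 = -1008;  a_{10} = -2266.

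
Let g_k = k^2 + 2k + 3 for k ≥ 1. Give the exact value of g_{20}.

g_{20} = 1·20^2 + 2·20 + 3 = 443.

443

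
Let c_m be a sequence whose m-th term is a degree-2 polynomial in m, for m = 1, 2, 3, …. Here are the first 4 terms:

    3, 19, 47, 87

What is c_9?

467

1st diffs: 16, 28, 40.
2nd diffs: 12, 12 (constant).
Newton forward-difference form: c_m = 3 + 16·C(m-1,1) + 12·C(m-1,2).
At m = 9: m-1 = 8, so c_9 = 3 + 128 + 336 = 467.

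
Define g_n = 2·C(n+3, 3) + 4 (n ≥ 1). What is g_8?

334

C(11, 3) = 165, so g_8 = 334.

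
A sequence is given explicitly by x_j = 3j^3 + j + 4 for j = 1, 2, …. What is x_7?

1040

x_7 = 3·7^3 + 1·7 + 4 = 1040.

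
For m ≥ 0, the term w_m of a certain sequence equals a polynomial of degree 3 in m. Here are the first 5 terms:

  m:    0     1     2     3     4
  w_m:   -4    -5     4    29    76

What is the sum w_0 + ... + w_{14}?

1st diffs: -1, 9, 25, 47.
2nd diffs: 10, 16, 22.
3rd diffs: 6, 6 (constant).
So w_m = m^3 + 2m^2 - 4m - 4.
Continuing: …, 151, 260, 409, 604, …, w_{14} = 3076.
Summing m = 0..14 (15 terms) gives 12575.

12575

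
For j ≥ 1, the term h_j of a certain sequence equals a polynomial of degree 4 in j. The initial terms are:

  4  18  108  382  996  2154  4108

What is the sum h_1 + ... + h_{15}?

1st diffs: 14, 90, 274, 614, 1158, 1954.
2nd diffs: 76, 184, 340, 544, 796.
3rd diffs: 108, 156, 204, 252.
4th diffs: 48, 48, 48 (constant).
Newton forward-difference form: h_j = 4 + 14·C(j-1,1) + 76·C(j-1,2) + 108·C(j-1,3) + 48·C(j-1,4).
Continuing: …, 7158, 11652, 17986, 26604, …, h_{15} = 94476.
Summing j = 1..15 (15 terms) gives 327674.

327674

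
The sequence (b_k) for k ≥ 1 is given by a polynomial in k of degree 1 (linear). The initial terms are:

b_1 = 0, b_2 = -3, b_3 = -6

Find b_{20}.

1st diffs: -3, -3 (constant).
So b_k = -3k + 3.
Evaluating at k = 20 gives b_{20} = -57.

-57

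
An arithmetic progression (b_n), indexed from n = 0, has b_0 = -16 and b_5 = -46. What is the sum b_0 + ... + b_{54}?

-9790

Common difference d = (-46 - (-16)) / (5 - 0) = -6.
b_n = -16 + (n - 0)·(-6).
b_{54} = -340; S = 55·(-16 + (-340))/2 = -9790.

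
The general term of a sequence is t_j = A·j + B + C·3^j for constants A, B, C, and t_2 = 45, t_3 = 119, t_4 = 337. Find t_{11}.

Write the equations: 2A + B + 9C = 45; 3A + B + 27C = 119; 4A + B + 81C = 337.
Subtracting the first from the second: A + 18C = 74.
Subtracting the second from the third: A + 54C = 218.
Solving: C = 4, A = 2, then B = 5.
Hence t_{11} = 2·11 + 5 + 4·177147 = 708615.

708615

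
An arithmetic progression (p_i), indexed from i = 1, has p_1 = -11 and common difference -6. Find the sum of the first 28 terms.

p_i = -11 + (i - 1)·(-6).
p_{28} = -173; S = 28·(-11 + (-173))/2 = -2576.

-2576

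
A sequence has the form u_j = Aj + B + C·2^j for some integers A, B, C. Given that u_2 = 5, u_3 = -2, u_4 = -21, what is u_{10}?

-3015

Write the equations: 2A + B + 4C = 5; 3A + B + 8C = -2; 4A + B + 16C = -21.
Subtracting the first from the second: A + 4C = -7.
Subtracting the second from the third: A + 8C = -19.
Solving: C = -3, A = 5, then B = 7.
Hence u_{10} = 5·10 + 7 + (-3)·1024 = -3015.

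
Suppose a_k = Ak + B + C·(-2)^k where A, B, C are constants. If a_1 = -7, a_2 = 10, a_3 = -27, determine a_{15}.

The three given values yield: A + B - 2C = -7; 2A + B + 4C = 10; 3A + B - 8C = -27.
Subtracting the first from the second: A + 6C = 17.
Subtracting the second from the third: A - 12C = -37.
Solving: C = 3, A = -1, then B = 0.
So a_k = -1·k + 0 + 3·(-2)^k; at k=15 this is -98319.

-98319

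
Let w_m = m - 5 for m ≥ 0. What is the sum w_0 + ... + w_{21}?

Over m = 0..21: Σm = 231.
Total = (1)·231 + (-5)·22 = 121.

121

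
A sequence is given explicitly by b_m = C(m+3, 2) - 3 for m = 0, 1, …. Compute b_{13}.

117

C(16, 2) = 120, so b_{13} = 117.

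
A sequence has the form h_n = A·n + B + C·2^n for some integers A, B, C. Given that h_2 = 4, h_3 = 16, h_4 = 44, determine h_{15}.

131008

The three given values yield: 2A + B + 4C = 4; 3A + B + 8C = 16; 4A + B + 16C = 44.
Subtracting the first from the second: A + 4C = 12.
Subtracting the second from the third: A + 8C = 28.
Solving: C = 4, A = -4, then B = -4.
So h_n = -4·n + (-4) + 4·2^n; at n=15 this is 131008.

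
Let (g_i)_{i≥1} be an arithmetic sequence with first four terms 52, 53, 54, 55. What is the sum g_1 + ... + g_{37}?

Common difference d = 1.
g_i = 52 + (i - 1)·1.
g_{37} = 88; S = 37·(52 + 88)/2 = 2590.

2590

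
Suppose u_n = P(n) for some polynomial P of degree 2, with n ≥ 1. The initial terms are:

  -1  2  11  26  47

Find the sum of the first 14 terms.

1st diffs: 3, 9, 15, 21.
2nd diffs: 6, 6, 6 (constant).
Newton forward-difference form: u_n = -1 + 3·C(n-1,1) + 6·C(n-1,2).
Continuing: …, 74, 107, 146, 191, …, u_{14} = 506.
Summing n = 1..14 (14 terms) gives 2443.

2443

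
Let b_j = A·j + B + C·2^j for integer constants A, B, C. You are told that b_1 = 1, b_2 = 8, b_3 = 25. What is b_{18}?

1310660

Write the equations: A + B + 2C = 1; 2A + B + 4C = 8; 3A + B + 8C = 25.
Subtracting the first from the second: A + 2C = 7.
Subtracting the second from the third: A + 4C = 17.
Solving: C = 5, A = -3, then B = -6.
Therefore b_{18} = -54 + (-6) + 5·262144 = 1310660.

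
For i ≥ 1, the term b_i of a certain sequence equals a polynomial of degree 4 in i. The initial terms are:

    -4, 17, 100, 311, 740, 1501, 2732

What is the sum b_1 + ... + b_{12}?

66656

1st diffs: 21, 83, 211, 429, 761, 1231.
2nd diffs: 62, 128, 218, 332, 470.
3rd diffs: 66, 90, 114, 138.
4th diffs: 24, 24, 24 (constant).
Newton forward-difference form: b_i = -4 + 21·C(i-1,1) + 62·C(i-1,2) + 66·C(i-1,3) + 24·C(i-1,4).
Continuing: …, 4595, 7276, 10985, 15956, …, b_{12} = 22447.
Summing i = 1..12 (12 terms) gives 66656.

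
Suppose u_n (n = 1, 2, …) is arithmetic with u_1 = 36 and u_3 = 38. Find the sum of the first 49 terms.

2940

Common difference d = (38 - 36) / (3 - 1) = 1.
u_n = 36 + (n - 1)·1.
u_{49} = 84; S = 49·(36 + 84)/2 = 2940.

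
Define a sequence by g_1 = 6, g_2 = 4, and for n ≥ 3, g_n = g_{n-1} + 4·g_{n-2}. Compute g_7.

956

Applying the relation repeatedly:
g_3 = 28; g_4 = 44; g_5 = 156; g_6 = 332; g_7 = 956.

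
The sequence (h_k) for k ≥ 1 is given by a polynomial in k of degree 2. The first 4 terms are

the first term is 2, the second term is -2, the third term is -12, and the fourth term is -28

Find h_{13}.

-442

1st diffs: -4, -10, -16.
2nd diffs: -6, -6 (constant).
Newton forward-difference form: h_k = 2 + (-4)·C(k-1,1) + (-6)·C(k-1,2).
At k = 13: k-1 = 12, so h_{13} = 2 - 48 - 396 = -442.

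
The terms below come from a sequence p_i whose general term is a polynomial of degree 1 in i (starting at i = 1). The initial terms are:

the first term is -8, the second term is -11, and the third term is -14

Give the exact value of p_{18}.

-59

1st diffs: -3, -3 (constant).
So p_i = -3i - 5.
Evaluating at i = 18 gives p_{18} = -59.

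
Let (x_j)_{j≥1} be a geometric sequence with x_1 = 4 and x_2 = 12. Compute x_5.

324

Common ratio r = 3.
x_j = 4·3^(j-1).
x_5 = 4·3^4 = 324.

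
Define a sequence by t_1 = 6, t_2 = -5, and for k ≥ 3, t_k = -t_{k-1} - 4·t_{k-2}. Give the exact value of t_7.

45

Applying the relation repeatedly:
t_3 = -19; t_4 = 39; t_5 = 37; t_6 = -193; t_7 = 45.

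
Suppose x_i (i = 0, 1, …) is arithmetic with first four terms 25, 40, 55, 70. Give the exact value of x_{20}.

325

Common difference d = 15.
x_i = 25 + (i - 0)·15.
x_{20} = 25 + 20·15 = 325.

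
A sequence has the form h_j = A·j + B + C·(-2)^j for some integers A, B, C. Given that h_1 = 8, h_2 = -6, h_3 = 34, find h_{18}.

-786362

At j = 1, 2, 3: A + B - 2C = 8; 2A + B + 4C = -6; 3A + B - 8C = 34.
Subtracting the first from the second: A + 6C = -14.
Subtracting the second from the third: A - 12C = 40.
Solving: C = -3, A = 4, then B = -2.
Therefore h_{18} = 72 + (-2) + (-3)·262144 = -786362.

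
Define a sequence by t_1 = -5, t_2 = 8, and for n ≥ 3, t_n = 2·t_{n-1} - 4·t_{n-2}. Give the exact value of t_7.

-320

Step forward from the initial values:
t_3 = 36  t_4 = 40  t_5 = -64  t_6 = -288  t_7 = -320.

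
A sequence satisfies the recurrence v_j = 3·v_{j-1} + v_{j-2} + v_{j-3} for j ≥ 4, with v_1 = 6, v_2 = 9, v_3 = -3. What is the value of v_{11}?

33441

Applying the relation repeatedly:
v_4 = 6  v_5 = 24  v_6 = 75  v_7 = 255  v_8 = 864  v_9 = 2922  v_{10} = 9885  v_{11} = 33441.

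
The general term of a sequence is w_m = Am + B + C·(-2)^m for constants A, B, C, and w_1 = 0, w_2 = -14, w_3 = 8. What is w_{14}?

-32798

At m = 1, 2, 3: A + B - 2C = 0; 2A + B + 4C = -14; 3A + B - 8C = 8.
Subtracting the first from the second: A + 6C = -14.
Subtracting the second from the third: A - 12C = 22.
Solving: C = -2, A = -2, then B = -2.
So w_m = -2·m + (-2) + (-2)·(-2)^m; at m=14 this is -32798.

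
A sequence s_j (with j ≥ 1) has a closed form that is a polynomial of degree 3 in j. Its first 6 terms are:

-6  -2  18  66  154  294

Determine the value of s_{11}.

1st diffs: 4, 20, 48, 88, 140.
2nd diffs: 16, 28, 40, 52.
3rd diffs: 12, 12, 12 (constant).
Newton forward-difference form: s_j = -6 + 4·C(j-1,1) + 16·C(j-1,2) + 12·C(j-1,3).
At j = 11: j-1 = 10, so s_{11} = -6 + 40 + 720 + 1440 = 2194.

2194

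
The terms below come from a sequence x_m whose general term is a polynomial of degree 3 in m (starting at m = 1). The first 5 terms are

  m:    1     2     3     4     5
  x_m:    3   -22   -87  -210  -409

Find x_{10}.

-3174

1st diffs: -25, -65, -123, -199.
2nd diffs: -40, -58, -76.
3rd diffs: -18, -18 (constant).
Newton forward-difference form: x_m = 3 + (-25)·C(m-1,1) + (-40)·C(m-1,2) + (-18)·C(m-1,3).
At m = 10: m-1 = 9, so x_{10} = 3 - 225 - 1440 - 1512 = -3174.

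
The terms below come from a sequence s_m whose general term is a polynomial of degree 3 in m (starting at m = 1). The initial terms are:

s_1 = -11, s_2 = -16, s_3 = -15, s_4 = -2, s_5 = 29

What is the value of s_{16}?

1st diffs: -5, 1, 13, 31.
2nd diffs: 6, 12, 18.
3rd diffs: 6, 6 (constant).
Newton forward-difference form: s_m = -11 + (-5)·C(m-1,1) + 6·C(m-1,2) + 6·C(m-1,3).
At m = 16: m-1 = 15, so s_{16} = -11 - 75 + 630 + 2730 = 3274.

3274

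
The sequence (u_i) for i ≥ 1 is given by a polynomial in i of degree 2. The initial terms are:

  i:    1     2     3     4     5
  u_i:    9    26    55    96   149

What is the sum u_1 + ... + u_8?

1220

1st diffs: 17, 29, 41, 53.
2nd diffs: 12, 12, 12 (constant).
Newton forward-difference form: u_i = 9 + 17·C(i-1,1) + 12·C(i-1,2).
Continuing: 214, 291, 380.
Summing i = 1..8 (8 terms) gives 1220.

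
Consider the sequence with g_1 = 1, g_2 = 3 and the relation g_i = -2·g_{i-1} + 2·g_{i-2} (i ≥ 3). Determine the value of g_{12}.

41440

Applying the relation repeatedly:
g_3 = -4, g_4 = 14, g_5 = -36, g_6 = 100, g_7 = -272, g_8 = 744, g_9 = -2032, g_{10} = 5552, g_{11} = -15168, g_{12} = 41440.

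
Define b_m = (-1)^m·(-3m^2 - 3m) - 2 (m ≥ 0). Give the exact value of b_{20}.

-1262

(-1)^20 = 1; -3m^2 - 3m at m=20 is -1260; so b_{20} = -1262.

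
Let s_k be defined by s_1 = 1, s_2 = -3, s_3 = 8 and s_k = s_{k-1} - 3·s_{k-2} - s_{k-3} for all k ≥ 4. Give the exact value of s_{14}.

8159

Compute successive terms:
s_4 = 16; s_5 = -5; s_6 = -61; …; s_{11} = -1188; s_{12} = -1732; s_{13} = 1775; s_{14} = 8159.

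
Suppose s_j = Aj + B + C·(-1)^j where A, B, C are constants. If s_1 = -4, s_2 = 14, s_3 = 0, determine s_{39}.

At j = 1, 2, 3: A + B - C = -4; 2A + B + C = 14; 3A + B - C = 0.
Subtracting the first from the second: A + 2C = 18.
Subtracting the second from the third: A - 2C = -14.
Solving: C = 8, A = 2, then B = 2.
Therefore s_{39} = 78 + 2 + 8·(-1) = 72.

72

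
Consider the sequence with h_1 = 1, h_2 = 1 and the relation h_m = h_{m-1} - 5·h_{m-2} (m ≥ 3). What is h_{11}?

Step forward from the initial values:
h_3 = -4; h_4 = -9; h_5 = 11; h_6 = 56; h_7 = 1; h_8 = -279; h_9 = -284; h_{10} = 1111; h_{11} = 2531.

2531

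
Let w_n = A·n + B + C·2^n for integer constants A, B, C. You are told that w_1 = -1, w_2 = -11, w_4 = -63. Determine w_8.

-1031

At n = 1, 2, 4: A + B + 2C = -1; 2A + B + 4C = -11; 4A + B + 16C = -63.
Subtracting the first from the second: A + 2C = -10.
Subtracting the second from the third: 2A + 12C = -52.
Solving: C = -4, A = -2, then B = 9.
Hence w_8 = -2·8 + 9 + (-4)·256 = -1031.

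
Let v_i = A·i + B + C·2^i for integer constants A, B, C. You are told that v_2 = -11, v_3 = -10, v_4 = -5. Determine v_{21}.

2097080

The three given values yield: 2A + B + 4C = -11; 3A + B + 8C = -10; 4A + B + 16C = -5.
Subtracting the first from the second: A + 4C = 1.
Subtracting the second from the third: A + 8C = 5.
Solving: C = 1, A = -3, then B = -9.
So v_i = -3·i + (-9) + 1·2^i; at i=21 this is 2097080.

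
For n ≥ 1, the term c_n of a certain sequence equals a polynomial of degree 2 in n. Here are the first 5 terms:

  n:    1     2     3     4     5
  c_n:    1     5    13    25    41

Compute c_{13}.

313

1st diffs: 4, 8, 12, 16.
2nd diffs: 4, 4, 4 (constant).
Newton forward-difference form: c_n = 1 + 4·C(n-1,1) + 4·C(n-1,2).
At n = 13: n-1 = 12, so c_{13} = 1 + 48 + 264 = 313.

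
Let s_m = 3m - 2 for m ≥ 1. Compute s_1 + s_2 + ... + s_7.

Over m = 1..7: Σm = 28.
Total = (3)·28 + (-2)·7 = 70.

70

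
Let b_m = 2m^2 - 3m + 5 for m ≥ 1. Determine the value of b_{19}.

b_{19} = 2·19^2 - 3·19 + 5 = 670.

670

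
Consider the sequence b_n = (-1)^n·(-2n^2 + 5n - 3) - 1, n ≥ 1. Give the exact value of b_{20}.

-704

(-1)^20 = 1; -2n^2 + 5n - 3 at n=20 is -703; so b_{20} = -704.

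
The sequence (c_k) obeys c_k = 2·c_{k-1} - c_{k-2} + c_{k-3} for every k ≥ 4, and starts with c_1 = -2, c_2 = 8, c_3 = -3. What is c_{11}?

Step forward from the initial values:
c_4 = -16;  c_5 = -21;  c_6 = -29;  c_7 = -53;  c_8 = -98;  c_9 = -172;  c_{10} = -299;  c_{11} = -524.

-524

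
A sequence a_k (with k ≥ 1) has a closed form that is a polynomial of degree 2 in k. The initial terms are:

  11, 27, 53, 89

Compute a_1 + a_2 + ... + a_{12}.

1st diffs: 16, 26, 36.
2nd diffs: 10, 10 (constant).
So a_k = 5k^2 + k + 5.
Continuing: …, 135, 191, 257, 333, …, a_{12} = 737.
Summing k = 1..12 (12 terms) gives 3388.

3388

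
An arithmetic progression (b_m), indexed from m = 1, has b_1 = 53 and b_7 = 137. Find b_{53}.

781

Common difference d = (137 - 53) / (7 - 1) = 14.
b_m = 53 + (m - 1)·14.
b_{53} = 53 + 52·14 = 781.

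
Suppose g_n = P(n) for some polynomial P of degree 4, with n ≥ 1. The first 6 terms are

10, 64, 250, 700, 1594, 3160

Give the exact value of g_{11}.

32410

1st diffs: 54, 186, 450, 894, 1566.
2nd diffs: 132, 264, 444, 672.
3rd diffs: 132, 180, 228.
4th diffs: 48, 48 (constant).
So g_n = 2n^4 + 2n^3 + 4n^2 - 2n + 4.
Evaluating at n = 11 gives g_{11} = 32410.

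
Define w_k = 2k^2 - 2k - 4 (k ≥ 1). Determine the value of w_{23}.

w_{23} = 2·23^2 - 2·23 - 4 = 1008.

1008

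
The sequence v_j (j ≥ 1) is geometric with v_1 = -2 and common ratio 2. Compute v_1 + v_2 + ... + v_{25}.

v_j = (-2)·2^(j-1).
S = (-2)·(2^25 - 1)/(2 - 1) = (-2)·(33554432 - 1)/(1) = -67108862.

-67108862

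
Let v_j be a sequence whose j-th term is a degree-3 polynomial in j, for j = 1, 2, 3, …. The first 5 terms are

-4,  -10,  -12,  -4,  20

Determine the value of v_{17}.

1st diffs: -6, -2, 8, 24.
2nd diffs: 4, 10, 16.
3rd diffs: 6, 6 (constant).
Newton forward-difference form: v_j = -4 + (-6)·C(j-1,1) + 4·C(j-1,2) + 6·C(j-1,3).
At j = 17: j-1 = 16, so v_{17} = -4 - 96 + 480 + 3360 = 3740.

3740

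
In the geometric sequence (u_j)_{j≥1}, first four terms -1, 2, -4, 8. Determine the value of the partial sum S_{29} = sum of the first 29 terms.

Common ratio r = -2.
u_j = (-1)·(-2)^(j-1).
S = (-1)·((-2)^29 - 1)/(-2 - 1) = (-1)·(-536870912 - 1)/(-3) = -178956971.

-178956971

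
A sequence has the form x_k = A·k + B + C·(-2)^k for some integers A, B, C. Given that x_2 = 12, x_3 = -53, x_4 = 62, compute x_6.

292

Plug in k = 2, 3, 4: 2A + B + 4C = 12; 3A + B - 8C = -53; 4A + B + 16C = 62.
Subtracting the first from the second: A - 12C = -65.
Subtracting the second from the third: A + 24C = 115.
Solving: C = 5, A = -5, then B = 2.
Hence x_6 = -5·6 + 2 + 5·64 = 292.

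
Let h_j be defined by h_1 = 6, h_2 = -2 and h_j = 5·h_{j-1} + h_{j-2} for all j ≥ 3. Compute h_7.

-3074

h_3 = -4;  h_4 = -22;  h_5 = -114;  h_6 = -592;  h_7 = -3074.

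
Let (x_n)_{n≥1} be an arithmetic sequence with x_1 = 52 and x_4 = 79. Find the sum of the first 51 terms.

14127

Common difference d = (79 - 52) / (4 - 1) = 9.
x_n = 52 + (n - 1)·9.
x_{51} = 502; S = 51·(52 + 502)/2 = 14127.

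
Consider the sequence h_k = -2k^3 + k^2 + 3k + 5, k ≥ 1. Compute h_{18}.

h_{18} = -2·18^3 + 1·18^2 + 3·18 + 5 = -11281.

-11281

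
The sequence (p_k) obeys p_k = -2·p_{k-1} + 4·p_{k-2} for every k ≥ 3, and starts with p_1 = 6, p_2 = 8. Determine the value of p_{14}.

Applying the relation repeatedly:
p_3 = 8, p_4 = 16, p_5 = 0, …, p_{11} = -16384, p_{12} = 53248, p_{13} = -172032, p_{14} = 557056.

557056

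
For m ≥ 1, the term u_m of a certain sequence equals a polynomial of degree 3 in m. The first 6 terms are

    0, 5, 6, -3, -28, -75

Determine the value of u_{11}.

-850

1st diffs: 5, 1, -9, -25, -47.
2nd diffs: -4, -10, -16, -22.
3rd diffs: -6, -6, -6 (constant).
Newton forward-difference form: u_m = 5·C(m-1,1) + (-4)·C(m-1,2) + (-6)·C(m-1,3).
At m = 11: m-1 = 10, so u_{11} = 50 - 180 - 720 = -850.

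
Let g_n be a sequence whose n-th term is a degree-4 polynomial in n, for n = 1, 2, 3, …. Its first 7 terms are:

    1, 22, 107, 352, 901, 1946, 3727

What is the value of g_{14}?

1st diffs: 21, 85, 245, 549, 1045, 1781.
2nd diffs: 64, 160, 304, 496, 736.
3rd diffs: 96, 144, 192, 240.
4th diffs: 48, 48, 48 (constant).
So g_n = 2n^4 - 4n^3 + 6n^2 + n - 4.
Evaluating at n = 14 gives g_{14} = 67042.

67042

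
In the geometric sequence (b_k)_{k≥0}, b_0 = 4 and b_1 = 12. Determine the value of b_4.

324

Common ratio r = 3.
b_k = 4·3^(k-0).
b_4 = 4·3^4 = 324.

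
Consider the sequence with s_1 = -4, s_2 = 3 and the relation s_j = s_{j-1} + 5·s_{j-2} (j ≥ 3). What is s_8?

Iterate the recurrence:
s_3 = -17, s_4 = -2, s_5 = -87, s_6 = -97, s_7 = -532, s_8 = -1017.

-1017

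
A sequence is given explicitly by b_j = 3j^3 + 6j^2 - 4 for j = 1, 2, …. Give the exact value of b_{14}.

b_{14} = 3·14^3 + 6·14^2 - 4 = 9404.

9404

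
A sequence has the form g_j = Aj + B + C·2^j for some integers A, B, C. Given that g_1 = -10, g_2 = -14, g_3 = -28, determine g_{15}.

-163756

At j = 1, 2, 3: A + B + 2C = -10; 2A + B + 4C = -14; 3A + B + 8C = -28.
Subtracting the first from the second: A + 2C = -4.
Subtracting the second from the third: A + 4C = -14.
Solving: C = -5, A = 6, then B = -6.
So g_j = 6·j + (-6) + (-5)·2^j; at j=15 this is -163756.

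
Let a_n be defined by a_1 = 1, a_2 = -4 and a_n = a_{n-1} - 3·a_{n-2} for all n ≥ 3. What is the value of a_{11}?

98

Applying the relation repeatedly:
a_3 = -7;  a_4 = 5;  a_5 = 26;  a_6 = 11;  a_7 = -67;  a_8 = -100;  a_9 = 101;  a_{10} = 401;  a_{11} = 98.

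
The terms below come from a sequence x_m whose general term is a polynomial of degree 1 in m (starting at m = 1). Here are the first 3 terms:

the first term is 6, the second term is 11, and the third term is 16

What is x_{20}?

1st diffs: 5, 5 (constant).
So x_m = 5m + 1.
Evaluating at m = 20 gives x_{20} = 101.

101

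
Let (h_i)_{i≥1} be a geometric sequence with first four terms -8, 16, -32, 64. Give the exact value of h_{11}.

-8192

Common ratio r = -2.
h_i = (-8)·(-2)^(i-1).
h_{11} = (-8)·(-2)^10 = -8192.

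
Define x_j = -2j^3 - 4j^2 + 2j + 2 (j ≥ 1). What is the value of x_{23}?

-26402

x_{23} = -2·23^3 - 4·23^2 + 2·23 + 2 = -26402.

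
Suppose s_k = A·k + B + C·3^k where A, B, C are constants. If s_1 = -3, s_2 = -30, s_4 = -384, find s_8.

The three given values yield: A + B + 3C = -3; 2A + B + 9C = -30; 4A + B + 81C = -384.
Subtracting the first from the second: A + 6C = -27.
Subtracting the second from the third: 2A + 72C = -354.
Solving: C = -5, A = 3, then B = 9.
So s_k = 3·k + 9 + (-5)·3^k; at k=8 this is -32772.

-32772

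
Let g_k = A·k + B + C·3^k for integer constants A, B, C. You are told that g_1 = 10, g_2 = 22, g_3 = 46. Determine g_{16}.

43046818

Plug in k = 1, 2, 3: A + B + 3C = 10; 2A + B + 9C = 22; 3A + B + 27C = 46.
Subtracting the first from the second: A + 6C = 12.
Subtracting the second from the third: A + 18C = 24.
Solving: C = 1, A = 6, then B = 1.
Therefore g_{16} = 96 + 1 + 1·43046721 = 43046818.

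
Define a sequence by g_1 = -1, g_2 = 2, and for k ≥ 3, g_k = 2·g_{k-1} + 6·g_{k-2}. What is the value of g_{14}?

1346432

Compute successive terms:
g_3 = -2, g_4 = 8, g_5 = 4, …, g_{11} = 27616, g_{12} = 101504, g_{13} = 368704, g_{14} = 1346432.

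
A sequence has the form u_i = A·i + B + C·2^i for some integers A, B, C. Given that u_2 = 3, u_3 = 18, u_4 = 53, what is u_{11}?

10178

Plug in i = 2, 3, 4: 2A + B + 4C = 3; 3A + B + 8C = 18; 4A + B + 16C = 53.
Subtracting the first from the second: A + 4C = 15.
Subtracting the second from the third: A + 8C = 35.
Solving: C = 5, A = -5, then B = -7.
Hence u_{11} = -5·11 + (-7) + 5·2048 = 10178.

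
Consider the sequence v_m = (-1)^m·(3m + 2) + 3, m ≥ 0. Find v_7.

(-1)^7 = -1; 3m + 2 at m=7 is 23; so v_7 = -20.

-20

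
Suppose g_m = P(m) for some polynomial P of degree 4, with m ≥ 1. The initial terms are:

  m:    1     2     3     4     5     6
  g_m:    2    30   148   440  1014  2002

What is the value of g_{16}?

1st diffs: 28, 118, 292, 574, 988.
2nd diffs: 90, 174, 282, 414.
3rd diffs: 84, 108, 132.
4th diffs: 24, 24 (constant).
So g_m = m^4 + 4m^3 - 4m^2 - 3m + 4.
Evaluating at m = 16 gives g_{16} = 80852.

80852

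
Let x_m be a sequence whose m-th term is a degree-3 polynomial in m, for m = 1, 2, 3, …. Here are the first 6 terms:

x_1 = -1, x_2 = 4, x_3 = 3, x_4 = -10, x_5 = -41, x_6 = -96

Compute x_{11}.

-941

1st diffs: 5, -1, -13, -31, -55.
2nd diffs: -6, -12, -18, -24.
3rd diffs: -6, -6, -6 (constant).
So x_m = -m^3 + 3m^2 + 3m - 6.
Evaluating at m = 11 gives x_{11} = -941.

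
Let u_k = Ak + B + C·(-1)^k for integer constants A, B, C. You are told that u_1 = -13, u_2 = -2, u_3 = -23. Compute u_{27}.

Plug in k = 1, 2, 3: A + B - C = -13; 2A + B + C = -2; 3A + B - C = -23.
Subtracting the first from the second: A + 2C = 11.
Subtracting the second from the third: A - 2C = -21.
Solving: C = 8, A = -5, then B = 0.
So u_k = -5·k + 0 + 8·(-1)^k; at k=27 this is -143.

-143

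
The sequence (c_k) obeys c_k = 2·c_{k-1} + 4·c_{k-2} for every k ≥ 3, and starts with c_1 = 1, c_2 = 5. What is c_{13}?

1839104

Compute successive terms:
c_3 = 14  c_4 = 48  c_5 = 152  …  c_{10} = 54272  c_{11} = 175616  c_{12} = 568320  c_{13} = 1839104.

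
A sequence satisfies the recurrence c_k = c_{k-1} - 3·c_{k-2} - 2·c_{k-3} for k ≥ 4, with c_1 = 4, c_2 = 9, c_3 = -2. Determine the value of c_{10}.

-1941

Step forward from the initial values:
c_4 = -37;  c_5 = -49;  c_6 = 66;  c_7 = 287;  c_8 = 187;  c_9 = -806;  c_{10} = -1941.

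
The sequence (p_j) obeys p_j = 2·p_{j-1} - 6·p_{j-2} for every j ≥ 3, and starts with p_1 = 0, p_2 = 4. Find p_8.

928

Iterate the recurrence:
p_3 = 8;  p_4 = -8;  p_5 = -64;  p_6 = -80;  p_7 = 224;  p_8 = 928.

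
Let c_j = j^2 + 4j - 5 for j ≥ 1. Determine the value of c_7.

c_7 = 1·7^2 + 4·7 - 5 = 72.

72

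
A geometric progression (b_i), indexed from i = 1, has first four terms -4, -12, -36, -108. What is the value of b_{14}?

Common ratio r = 3.
b_i = (-4)·3^(i-1).
b_{14} = (-4)·3^13 = -6377292.

-6377292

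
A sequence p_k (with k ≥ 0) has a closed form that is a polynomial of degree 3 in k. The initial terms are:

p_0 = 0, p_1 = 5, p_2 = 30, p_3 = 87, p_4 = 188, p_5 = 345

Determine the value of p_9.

1773

1st diffs: 5, 25, 57, 101, 157.
2nd diffs: 20, 32, 44, 56.
3rd diffs: 12, 12, 12 (constant).
So p_k = 2k^3 + 4k^2 - k.
Evaluating at k = 9 gives p_9 = 1773.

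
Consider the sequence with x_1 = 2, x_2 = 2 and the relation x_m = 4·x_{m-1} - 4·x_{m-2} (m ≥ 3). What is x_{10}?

Applying the relation repeatedly:
x_3 = 0  x_4 = -8  x_5 = -32  x_6 = -96  x_7 = -256  x_8 = -640  x_9 = -1536  x_{10} = -3584.
(Characteristic roots are 2 and 2.)

-3584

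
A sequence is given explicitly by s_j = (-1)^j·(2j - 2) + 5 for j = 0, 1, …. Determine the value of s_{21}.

-35

(-1)^21 = -1; 2j - 2 at j=21 is 40; so s_{21} = -35.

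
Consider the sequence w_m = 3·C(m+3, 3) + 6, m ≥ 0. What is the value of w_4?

111

C(7, 3) = 35, so w_4 = 111.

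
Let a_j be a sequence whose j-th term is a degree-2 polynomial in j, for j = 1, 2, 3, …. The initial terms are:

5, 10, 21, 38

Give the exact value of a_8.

1st diffs: 5, 11, 17.
2nd diffs: 6, 6 (constant).
So a_j = 3j^2 - 4j + 6.
Evaluating at j = 8 gives a_8 = 166.

166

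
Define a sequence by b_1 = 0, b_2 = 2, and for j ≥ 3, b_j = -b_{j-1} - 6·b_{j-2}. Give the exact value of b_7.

-170

Iterate the recurrence:
b_3 = -2  b_4 = -10  b_5 = 22  b_6 = 38  b_7 = -170.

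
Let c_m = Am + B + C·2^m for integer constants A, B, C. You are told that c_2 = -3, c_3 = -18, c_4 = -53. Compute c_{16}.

-327593

At m = 2, 3, 4: 2A + B + 4C = -3; 3A + B + 8C = -18; 4A + B + 16C = -53.
Subtracting the first from the second: A + 4C = -15.
Subtracting the second from the third: A + 8C = -35.
Solving: C = -5, A = 5, then B = 7.
So c_m = 5·m + 7 + (-5)·2^m; at m=16 this is -327593.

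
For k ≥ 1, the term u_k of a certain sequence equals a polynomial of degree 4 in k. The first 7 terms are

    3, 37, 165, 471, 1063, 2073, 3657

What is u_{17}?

102547

1st diffs: 34, 128, 306, 592, 1010, 1584.
2nd diffs: 94, 178, 286, 418, 574.
3rd diffs: 84, 108, 132, 156.
4th diffs: 24, 24, 24 (constant).
So u_k = k^4 + 4k^3 - 2k^2 - 3k + 3.
Evaluating at k = 17 gives u_{17} = 102547.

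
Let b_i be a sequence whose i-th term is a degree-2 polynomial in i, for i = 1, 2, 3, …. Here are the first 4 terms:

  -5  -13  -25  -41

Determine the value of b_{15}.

1st diffs: -8, -12, -16.
2nd diffs: -4, -4 (constant).
So b_i = -2i^2 - 2i - 1.
Evaluating at i = 15 gives b_{15} = -481.

-481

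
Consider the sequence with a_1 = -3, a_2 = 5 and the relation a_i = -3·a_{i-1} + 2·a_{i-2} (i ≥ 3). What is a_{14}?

24052865

Applying the relation repeatedly:
a_3 = -21;  a_4 = 73;  a_5 = -261;  …;  a_{11} = -532413;  a_{12} = 1896217;  a_{13} = -6753477;  a_{14} = 24052865.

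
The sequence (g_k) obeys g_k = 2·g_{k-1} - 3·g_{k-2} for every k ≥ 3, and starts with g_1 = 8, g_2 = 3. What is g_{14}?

10647

Compute successive terms:
g_3 = -18, g_4 = -45, g_5 = -36, …, g_{11} = -1818, g_{12} = -261, g_{13} = 4932, g_{14} = 10647.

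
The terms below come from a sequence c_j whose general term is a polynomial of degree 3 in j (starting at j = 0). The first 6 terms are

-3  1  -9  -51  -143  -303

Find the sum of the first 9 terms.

-3327

1st diffs: 4, -10, -42, -92, -160.
2nd diffs: -14, -32, -50, -68.
3rd diffs: -18, -18, -18 (constant).
Newton forward-difference form: c_j = -3 + 4·C(j,1) + (-14)·C(j,2) + (-18)·C(j,3).
Continuing: -549, -899, -1371.
Summing j = 0..8 (9 terms) gives -3327.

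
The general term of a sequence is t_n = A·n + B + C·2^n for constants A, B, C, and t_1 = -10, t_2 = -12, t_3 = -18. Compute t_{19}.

Write the equations: A + B + 2C = -10; 2A + B + 4C = -12; 3A + B + 8C = -18.
Subtracting the first from the second: A + 2C = -2.
Subtracting the second from the third: A + 4C = -6.
Solving: C = -2, A = 2, then B = -8.
Therefore t_{19} = 38 + (-8) + (-2)·524288 = -1048546.

-1048546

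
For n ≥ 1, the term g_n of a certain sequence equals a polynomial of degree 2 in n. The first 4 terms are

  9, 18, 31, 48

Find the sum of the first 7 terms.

1st diffs: 9, 13, 17.
2nd diffs: 4, 4 (constant).
So g_n = 2n^2 + 3n + 4.
Continuing: 69, 94, 123.
Summing n = 1..7 (7 terms) gives 392.

392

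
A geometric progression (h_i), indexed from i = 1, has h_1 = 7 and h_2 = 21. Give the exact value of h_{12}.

1240029

Common ratio r = 3.
h_i = 7·3^(i-1).
h_{12} = 7·3^11 = 1240029.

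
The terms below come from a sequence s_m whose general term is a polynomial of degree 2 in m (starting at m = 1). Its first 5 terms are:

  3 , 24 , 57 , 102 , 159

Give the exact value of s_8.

402

1st diffs: 21, 33, 45, 57.
2nd diffs: 12, 12, 12 (constant).
Newton forward-difference form: s_m = 3 + 21·C(m-1,1) + 12·C(m-1,2).
At m = 8: m-1 = 7, so s_8 = 3 + 147 + 252 = 402.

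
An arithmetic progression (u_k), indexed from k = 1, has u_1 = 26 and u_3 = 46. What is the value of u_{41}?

Common difference d = (46 - 26) / (3 - 1) = 10.
u_k = 26 + (k - 1)·10.
u_{41} = 26 + 40·10 = 426.

426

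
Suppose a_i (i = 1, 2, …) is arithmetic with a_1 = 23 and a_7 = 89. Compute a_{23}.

265

Common difference d = (89 - 23) / (7 - 1) = 11.
a_i = 23 + (i - 1)·11.
a_{23} = 23 + 22·11 = 265.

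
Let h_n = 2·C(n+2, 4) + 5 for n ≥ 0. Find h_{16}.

C(18, 4) = 3060, so h_{16} = 6125.

6125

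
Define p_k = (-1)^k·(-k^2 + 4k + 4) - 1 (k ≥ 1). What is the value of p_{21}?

352

(-1)^21 = -1; -k^2 + 4k + 4 at k=21 is -353; so p_{21} = 352.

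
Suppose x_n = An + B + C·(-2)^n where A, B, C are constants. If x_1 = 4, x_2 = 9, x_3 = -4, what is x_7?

-128

Write the equations: A + B - 2C = 4; 2A + B + 4C = 9; 3A + B - 8C = -4.
Subtracting the first from the second: A + 6C = 5.
Subtracting the second from the third: A - 12C = -13.
Solving: C = 1, A = -1, then B = 7.
Hence x_7 = -1·7 + 7 + 1·(-128) = -128.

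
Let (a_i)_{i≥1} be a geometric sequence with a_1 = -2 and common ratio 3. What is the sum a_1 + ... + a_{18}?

-387420488

a_i = (-2)·3^(i-1).
S = (-2)·(3^18 - 1)/(3 - 1) = (-2)·(387420489 - 1)/(2) = -387420488.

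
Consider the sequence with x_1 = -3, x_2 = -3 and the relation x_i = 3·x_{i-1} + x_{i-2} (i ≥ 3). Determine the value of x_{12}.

-552954

x_3 = -12, x_4 = -39, x_5 = -129, x_6 = -426, x_7 = -1407, x_8 = -4647, x_9 = -15348, x_{10} = -50691, x_{11} = -167421, x_{12} = -552954.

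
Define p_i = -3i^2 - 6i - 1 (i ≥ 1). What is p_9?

p_9 = -3·9^2 - 6·9 - 1 = -298.

-298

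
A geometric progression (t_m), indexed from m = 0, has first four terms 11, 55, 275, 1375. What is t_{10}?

Common ratio r = 5.
t_m = 11·5^(m-0).
t_{10} = 11·5^10 = 107421875.

107421875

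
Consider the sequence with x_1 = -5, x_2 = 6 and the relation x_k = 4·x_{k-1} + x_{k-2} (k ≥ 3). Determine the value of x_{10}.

473334

Compute successive terms:
x_3 = 19;  x_4 = 82;  x_5 = 347;  x_6 = 1470;  x_7 = 6227;  x_8 = 26378;  x_9 = 111739;  x_{10} = 473334.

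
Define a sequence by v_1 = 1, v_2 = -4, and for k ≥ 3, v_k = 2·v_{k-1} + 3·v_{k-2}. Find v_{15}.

Step forward from the initial values:
v_3 = -5; v_4 = -22; v_5 = -59; …; v_{12} = -132862; v_{13} = -398579; v_{14} = -1195744; v_{15} = -3587225.
(Characteristic roots are 3 and -1.)

-3587225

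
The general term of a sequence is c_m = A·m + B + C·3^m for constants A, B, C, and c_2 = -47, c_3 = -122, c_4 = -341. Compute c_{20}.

-13947137669

Write the equations: 2A + B + 9C = -47; 3A + B + 27C = -122; 4A + B + 81C = -341.
Subtracting the first from the second: A + 18C = -75.
Subtracting the second from the third: A + 54C = -219.
Solving: C = -4, A = -3, then B = -5.
Therefore c_{20} = -60 + (-5) + (-4)·3486784401 = -13947137669.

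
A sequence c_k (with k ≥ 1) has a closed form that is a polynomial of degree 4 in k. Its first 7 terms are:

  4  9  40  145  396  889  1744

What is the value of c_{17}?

1st diffs: 5, 31, 105, 251, 493, 855.
2nd diffs: 26, 74, 146, 242, 362.
3rd diffs: 48, 72, 96, 120.
4th diffs: 24, 24, 24 (constant).
So c_k = k^4 - 2k^3 + 4k + 1.
Evaluating at k = 17 gives c_{17} = 73764.

73764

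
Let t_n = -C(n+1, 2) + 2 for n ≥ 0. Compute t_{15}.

-118

C(16, 2) = 120, so t_{15} = -118.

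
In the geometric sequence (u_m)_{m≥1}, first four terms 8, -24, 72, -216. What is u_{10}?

-157464

Common ratio r = -3.
u_m = 8·(-3)^(m-1).
u_{10} = 8·(-3)^9 = -157464.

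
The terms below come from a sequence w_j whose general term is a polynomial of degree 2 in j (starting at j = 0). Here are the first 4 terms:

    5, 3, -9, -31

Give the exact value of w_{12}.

-679

1st diffs: -2, -12, -22.
2nd diffs: -10, -10 (constant).
Newton forward-difference form: w_j = 5 + (-2)·C(j,1) + (-10)·C(j,2).
At j = 12: j = 12, so w_{12} = 5 - 24 - 660 = -679.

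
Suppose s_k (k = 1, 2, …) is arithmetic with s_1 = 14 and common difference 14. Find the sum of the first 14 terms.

1470

s_k = 14 + (k - 1)·14.
s_{14} = 196; S = 14·(14 + 196)/2 = 1470.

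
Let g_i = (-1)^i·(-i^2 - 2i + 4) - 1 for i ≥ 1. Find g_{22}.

(-1)^22 = 1; -i^2 - 2i + 4 at i=22 is -524; so g_{22} = -525.

-525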